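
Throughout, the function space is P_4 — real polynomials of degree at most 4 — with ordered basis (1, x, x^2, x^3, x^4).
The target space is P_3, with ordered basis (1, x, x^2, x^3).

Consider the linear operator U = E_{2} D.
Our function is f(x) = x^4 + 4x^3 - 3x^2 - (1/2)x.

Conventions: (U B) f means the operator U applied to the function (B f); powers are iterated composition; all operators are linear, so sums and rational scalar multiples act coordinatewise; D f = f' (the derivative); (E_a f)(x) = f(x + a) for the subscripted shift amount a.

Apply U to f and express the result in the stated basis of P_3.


g(x) = 4x^3 + 36x^2 + 90x + 135/2

D f = 4x^3 + 12x^2 - 6x - 1/2
E_{2} D f = 4x^3 + 36x^2 + 90x + 135/2


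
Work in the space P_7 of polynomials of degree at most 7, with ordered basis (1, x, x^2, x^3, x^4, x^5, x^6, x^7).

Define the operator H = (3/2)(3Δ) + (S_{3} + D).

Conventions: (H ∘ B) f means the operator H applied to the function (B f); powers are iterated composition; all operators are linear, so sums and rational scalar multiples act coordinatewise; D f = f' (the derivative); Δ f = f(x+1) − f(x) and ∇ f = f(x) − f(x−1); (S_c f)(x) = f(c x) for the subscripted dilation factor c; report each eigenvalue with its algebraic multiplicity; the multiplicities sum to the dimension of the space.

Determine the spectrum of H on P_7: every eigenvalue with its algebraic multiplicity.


image of 1: 1
image of x: 3x + 11/2
image of x^2: 9x^2 + 11x + 9/2
image of x^3: 27x^3 + (33/2)x^2 + (27/2)x + 9/2
image of x^4: 81x^4 + 22x^3 + 27x^2 + 18x + 9/2
image of x^5: 243x^5 + (55/2)x^4 + 45x^3 + 45x^2 + (45/2)x + 9/2
image of x^6: 729x^6 + 33x^5 + (135/2)x^4 + 90x^3 + (135/2)x^2 + 27x + 9/2
image of x^7: 2187x^7 + (77/2)x^6 + (189/2)x^5 + (315/2)x^4 + (315/2)x^3 + (189/2)x^2 + (63/2)x + 9/2
the matrix is upper triangular; its diagonal is (1, 3, 9, 27, 81, 243, 729, 2187)
for a triangular matrix the eigenvalues are the diagonal entries, with algebraic multiplicity their repetition count

λ = 1 (multiplicity 1), λ = 3 (multiplicity 1), λ = 9 (multiplicity 1), λ = 27 (multiplicity 1), λ = 81 (multiplicity 1), λ = 243 (multiplicity 1), λ = 729 (multiplicity 1), λ = 2187 (multiplicity 1)


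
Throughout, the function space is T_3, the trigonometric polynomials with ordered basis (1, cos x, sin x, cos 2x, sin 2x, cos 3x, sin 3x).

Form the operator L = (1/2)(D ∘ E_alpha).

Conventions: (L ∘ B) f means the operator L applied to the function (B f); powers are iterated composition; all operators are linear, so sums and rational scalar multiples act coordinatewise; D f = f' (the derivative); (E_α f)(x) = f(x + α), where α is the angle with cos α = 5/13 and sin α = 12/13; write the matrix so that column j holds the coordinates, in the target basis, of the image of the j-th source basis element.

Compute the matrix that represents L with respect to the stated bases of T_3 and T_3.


image of 1: 0
image of cos x: -(6/13)cos x - (5/26)sin x
image of sin x: (5/26)cos x - (6/13)sin x
image of cos 2x: -(120/169)cos 2x + (119/169)sin 2x
image of sin 2x: -(119/169)cos 2x - (120/169)sin 2x
image of cos 3x: (1242/2197)cos 3x + (6105/4394)sin 3x
image of sin 3x: -(6105/4394)cos 3x + (1242/2197)sin 3x
each image's coordinates form column j of the matrix

the matrix is [[0, 0, 0, 0, 0, 0, 0]; [0, -6/13, 5/26, 0, 0, 0, 0]; [0, -5/26, -6/13, 0, 0, 0, 0]; [0, 0, 0, -120/169, -119/169, 0, 0]; [0, 0, 0, 119/169, -120/169, 0, 0]; [0, 0, 0, 0, 0, 1242/2197, -6105/4394]; [0, 0, 0, 0, 0, 6105/4394, 1242/2197]] (rows listed top to bottom)


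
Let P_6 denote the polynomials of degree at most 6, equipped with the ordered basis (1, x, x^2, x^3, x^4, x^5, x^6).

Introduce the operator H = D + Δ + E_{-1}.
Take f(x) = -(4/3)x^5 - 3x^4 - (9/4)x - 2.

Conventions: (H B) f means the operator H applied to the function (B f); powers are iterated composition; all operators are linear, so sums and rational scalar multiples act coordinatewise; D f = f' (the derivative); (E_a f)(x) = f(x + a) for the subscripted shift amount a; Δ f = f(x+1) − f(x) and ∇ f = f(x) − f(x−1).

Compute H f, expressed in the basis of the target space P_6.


D f = -(20/3)x^4 - 12x^3 - 9/4
Δ f = -(20/3)x^4 - (76/3)x^3 - (94/3)x^2 - (56/3)x - 79/12
E_{-1} f = -(4/3)x^5 + (11/3)x^4 - (4/3)x^3 - (14/3)x^2 + (37/12)x - 17/12
(D + Δ + E_{-1}) f = -(4/3)x^5 - (29/3)x^4 - (116/3)x^3 - 36x^2 - (187/12)x - 41/4

the image equals g(x) = -(4/3)x^5 - (29/3)x^4 - (116/3)x^3 - 36x^2 - (187/12)x - 41/4


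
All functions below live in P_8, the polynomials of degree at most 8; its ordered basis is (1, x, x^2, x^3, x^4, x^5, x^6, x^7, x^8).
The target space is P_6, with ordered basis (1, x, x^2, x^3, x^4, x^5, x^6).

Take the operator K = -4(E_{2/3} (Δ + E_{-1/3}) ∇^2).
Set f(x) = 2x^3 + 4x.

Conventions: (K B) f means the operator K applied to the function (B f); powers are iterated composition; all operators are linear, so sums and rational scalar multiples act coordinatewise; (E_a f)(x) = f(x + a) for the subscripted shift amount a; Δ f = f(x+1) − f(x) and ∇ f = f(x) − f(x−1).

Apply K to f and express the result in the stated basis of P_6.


the image equals g(x) = -48x - 16

∇ f = 6x^2 - 6x + 6
∇ ∇ f = 12x - 12
Δ ∇^2 f = 12
E_{-1/3} ∇^2 f = 12x - 16
(Δ + E_{-1/3}) ∇^2 f = 12x - 4
E_{2/3} (Δ + E_{-1/3}) ∇^2 f = 12x + 4
(-4(E_{2/3} (Δ + E_{-1/3}) ∇^2)) f = -48x - 16


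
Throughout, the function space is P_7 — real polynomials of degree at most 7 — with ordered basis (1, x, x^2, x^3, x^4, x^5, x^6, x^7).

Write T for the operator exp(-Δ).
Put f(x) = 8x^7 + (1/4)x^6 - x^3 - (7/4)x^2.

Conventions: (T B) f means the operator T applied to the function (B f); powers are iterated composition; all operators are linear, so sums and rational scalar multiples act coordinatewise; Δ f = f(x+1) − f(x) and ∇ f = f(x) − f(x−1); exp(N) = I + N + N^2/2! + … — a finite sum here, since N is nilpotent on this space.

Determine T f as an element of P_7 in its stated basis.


order-1 term: -56x^6 - (339/2)x^5 - (1135/4)x^4 - 285x^3 - (675/4)x^2 - 51x - 11/2
order-2 term: 168x^5 + (3375/4)x^4 + 1975x^3 + (10185/4)x^2 + (3511/2)x + 507
order-3 term: -280x^4 - 1685x^3 - (8445/2)x^2 - (10155/2)x - 4859/2
order-4 term: 280x^3 + (6735/4)x^2 + 3655x + 11265/4
order-5 term: -168x^2 - (1683/2)x - 4495/4
order-6 term: 56x + 673/4
order-7 term: -8
the series for exp(-Δ) f terminates at order 7
exp(-Δ) f = 8x^7 - (223/4)x^6 - (3/2)x^5 + 280x^4 + 284x^3 - 331x^2 - (1007/2)x - 301/4

the result is g(x) = 8x^7 - (223/4)x^6 - (3/2)x^5 + 280x^4 + 284x^3 - 331x^2 - (1007/2)x - 301/4


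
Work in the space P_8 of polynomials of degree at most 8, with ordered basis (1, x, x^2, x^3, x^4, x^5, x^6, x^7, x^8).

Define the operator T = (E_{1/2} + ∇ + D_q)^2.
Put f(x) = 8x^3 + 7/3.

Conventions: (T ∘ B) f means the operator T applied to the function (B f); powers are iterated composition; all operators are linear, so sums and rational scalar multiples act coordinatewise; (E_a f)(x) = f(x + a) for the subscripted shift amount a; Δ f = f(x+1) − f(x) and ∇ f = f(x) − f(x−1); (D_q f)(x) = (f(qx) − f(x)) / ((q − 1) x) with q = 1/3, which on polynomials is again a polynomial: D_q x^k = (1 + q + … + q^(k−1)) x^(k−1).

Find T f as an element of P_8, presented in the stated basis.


E_{1/2} f = 8x^3 + 12x^2 + 6x + 10/3
∇ f = 24x^2 - 24x + 8
D_q f = (104/9)x^2
(E_{1/2} + ∇ + D_q) f = 8x^3 + (428/9)x^2 - 18x + 34/3
E_{1/2} (E_{1/2} + ∇ + D_q) f = 8x^3 + (536/9)x^2 + (320/9)x + 137/9
∇ (E_{1/2} + ∇ + D_q) f = 24x^2 + (640/9)x - 518/9
D_q (E_{1/2} + ∇ + D_q) f = (104/9)x^2 + (1712/27)x - 18
(E_{1/2} + ∇ + D_q) (E_{1/2} + ∇ + D_q) f = 8x^3 + (856/9)x^2 + (4592/27)x - 181/3

the result is g(x) = 8x^3 + (856/9)x^2 + (4592/27)x - 181/3


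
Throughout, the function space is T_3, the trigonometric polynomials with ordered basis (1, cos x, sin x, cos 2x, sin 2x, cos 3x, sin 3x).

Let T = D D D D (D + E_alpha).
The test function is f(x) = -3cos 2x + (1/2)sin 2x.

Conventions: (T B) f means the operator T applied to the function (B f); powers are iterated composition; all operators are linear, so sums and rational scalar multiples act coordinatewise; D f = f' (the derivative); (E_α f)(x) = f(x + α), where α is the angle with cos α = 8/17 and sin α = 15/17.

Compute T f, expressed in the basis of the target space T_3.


the result is g(x) = (14272/289)cos 2x + (37976/289)sin 2x

D f = cos 2x + 6sin 2x
E_alpha f = (603/289)cos 2x + (1279/578)sin 2x
(D + E_alpha) f = (892/289)cos 2x + (4747/578)sin 2x
D (D + E_alpha) f = (4747/289)cos 2x - (1784/289)sin 2x
D D (D + E_alpha) f = -(3568/289)cos 2x - (9494/289)sin 2x
D D D (D + E_alpha) f = -(18988/289)cos 2x + (7136/289)sin 2x
D (D D D (D + E_alpha)) f = (14272/289)cos 2x + (37976/289)sin 2x


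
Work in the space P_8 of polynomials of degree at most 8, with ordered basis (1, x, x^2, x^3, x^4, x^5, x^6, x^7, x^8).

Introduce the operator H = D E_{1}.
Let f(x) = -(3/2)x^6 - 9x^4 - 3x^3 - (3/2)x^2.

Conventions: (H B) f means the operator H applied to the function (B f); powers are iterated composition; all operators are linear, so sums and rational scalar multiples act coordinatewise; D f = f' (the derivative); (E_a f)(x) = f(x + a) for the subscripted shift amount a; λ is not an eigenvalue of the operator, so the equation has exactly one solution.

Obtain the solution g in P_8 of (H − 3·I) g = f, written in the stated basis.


write g with unknown coordinates in the stated basis and equate coefficients in (H − 3·I) g = f
solving from the highest basis element down gives g = (1/2)x^6 + x^5 + (29/3)x^4 + (275/9)x^3 + (1615/18)x^2 + (4624/27)x + 13204/81
check: H g = 3x^5 + 20x^4 + (266/3)x^3 + (803/3)x^2 + (4624/9)x + 13204/27
so H g − 3·g = -(3/2)x^6 - 9x^4 - 3x^3 - (3/2)x^2 = f ✓

the image equals g(x) = (1/2)x^6 + x^5 + (29/3)x^4 + (275/9)x^3 + (1615/18)x^2 + (4624/27)x + 13204/81


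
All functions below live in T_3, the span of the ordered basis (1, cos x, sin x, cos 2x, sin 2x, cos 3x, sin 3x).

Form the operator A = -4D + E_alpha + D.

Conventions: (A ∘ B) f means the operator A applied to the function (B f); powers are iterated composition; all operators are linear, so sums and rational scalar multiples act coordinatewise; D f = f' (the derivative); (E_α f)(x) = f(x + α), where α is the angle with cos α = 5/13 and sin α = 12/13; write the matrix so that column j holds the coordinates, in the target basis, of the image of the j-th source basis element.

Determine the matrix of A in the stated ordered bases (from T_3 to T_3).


image of 1: 1
image of cos x: (5/13)cos x + (27/13)sin x
image of sin x: -(27/13)cos x + (5/13)sin x
image of cos 2x: -(119/169)cos 2x + (894/169)sin 2x
image of sin 2x: -(894/169)cos 2x - (119/169)sin 2x
image of cos 3x: -(2035/2197)cos 3x + (20601/2197)sin 3x
image of sin 3x: -(20601/2197)cos 3x - (2035/2197)sin 3x
each image's coordinates form column j of the matrix

the matrix is [[1, 0, 0, 0, 0, 0, 0]; [0, 5/13, -27/13, 0, 0, 0, 0]; [0, 27/13, 5/13, 0, 0, 0, 0]; [0, 0, 0, -119/169, -894/169, 0, 0]; [0, 0, 0, 894/169, -119/169, 0, 0]; [0, 0, 0, 0, 0, -2035/2197, -20601/2197]; [0, 0, 0, 0, 0, 20601/2197, -2035/2197]] (rows listed top to bottom)


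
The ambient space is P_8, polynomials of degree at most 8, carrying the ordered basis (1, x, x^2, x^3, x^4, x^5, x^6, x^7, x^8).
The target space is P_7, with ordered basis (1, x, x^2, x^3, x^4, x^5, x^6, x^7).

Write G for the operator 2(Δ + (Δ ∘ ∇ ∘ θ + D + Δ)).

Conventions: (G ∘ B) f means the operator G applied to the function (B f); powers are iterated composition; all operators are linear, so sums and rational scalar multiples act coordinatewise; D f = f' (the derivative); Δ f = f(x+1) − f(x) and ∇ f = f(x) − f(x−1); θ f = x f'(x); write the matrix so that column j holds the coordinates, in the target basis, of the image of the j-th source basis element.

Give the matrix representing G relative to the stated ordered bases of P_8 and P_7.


image of 1: 0
image of x: 6
image of x^2: 12x + 12
image of x^3: 18x^2 + 48x + 4
image of x^4: 24x^3 + 120x^2 + 16x + 20
image of x^5: 30x^4 + 240x^3 + 40x^2 + 120x + 4
image of x^6: 36x^5 + 420x^4 + 80x^3 + 420x^2 + 24x + 28
image of x^7: 42x^6 + 672x^5 + 140x^4 + 1120x^3 + 84x^2 + 224x + 4
image of x^8: 48x^7 + 1008x^6 + 224x^5 + 2520x^4 + 224x^3 + 1008x^2 + 32x + 36
each image's coordinates form column j of the matrix

the matrix is [[0, 6, 12, 4, 20, 4, 28, 4, 36]; [0, 0, 12, 48, 16, 120, 24, 224, 32]; [0, 0, 0, 18, 120, 40, 420, 84, 1008]; [0, 0, 0, 0, 24, 240, 80, 1120, 224]; [0, 0, 0, 0, 0, 30, 420, 140, 2520]; [0, 0, 0, 0, 0, 0, 36, 672, 224]; [0, 0, 0, 0, 0, 0, 0, 42, 1008]; [0, 0, 0, 0, 0, 0, 0, 0, 48]] (rows listed top to bottom)


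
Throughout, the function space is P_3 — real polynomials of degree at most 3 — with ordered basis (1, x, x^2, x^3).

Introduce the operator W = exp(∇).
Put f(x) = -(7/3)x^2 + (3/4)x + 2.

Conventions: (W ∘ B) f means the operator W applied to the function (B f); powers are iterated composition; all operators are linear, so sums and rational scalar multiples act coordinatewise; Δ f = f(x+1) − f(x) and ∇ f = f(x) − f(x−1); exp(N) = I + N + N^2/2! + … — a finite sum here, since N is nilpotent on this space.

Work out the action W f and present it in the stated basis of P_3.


the result is g(x) = -(7/3)x^2 - (47/12)x + 11/4

order-1 term: -(14/3)x + 37/12
order-2 term: -7/3
the series for exp(∇) f terminates at order 2
exp(∇) f = -(7/3)x^2 - (47/12)x + 11/4


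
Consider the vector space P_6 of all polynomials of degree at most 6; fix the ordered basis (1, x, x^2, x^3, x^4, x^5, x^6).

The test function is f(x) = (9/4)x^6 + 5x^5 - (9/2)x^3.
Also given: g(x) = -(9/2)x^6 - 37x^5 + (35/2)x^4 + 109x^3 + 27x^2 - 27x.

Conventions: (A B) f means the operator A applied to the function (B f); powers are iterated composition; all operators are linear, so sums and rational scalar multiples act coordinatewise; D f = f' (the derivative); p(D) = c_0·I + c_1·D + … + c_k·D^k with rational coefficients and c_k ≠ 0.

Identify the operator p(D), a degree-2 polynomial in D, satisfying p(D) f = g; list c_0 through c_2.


D^0 f = (9/4)x^6 + 5x^5 - (9/2)x^3
D^1 f = (27/2)x^5 + 25x^4 - (27/2)x^2
D^2 f = (135/2)x^4 + 100x^3 - 27x
matching coefficients of g against c_0 f + c_1 Df + … from the top degree down determines the c_i
solution: c_0 = -2, c_1 = -2, c_2 = 1

c_0 = -2, c_1 = -2, c_2 = 1


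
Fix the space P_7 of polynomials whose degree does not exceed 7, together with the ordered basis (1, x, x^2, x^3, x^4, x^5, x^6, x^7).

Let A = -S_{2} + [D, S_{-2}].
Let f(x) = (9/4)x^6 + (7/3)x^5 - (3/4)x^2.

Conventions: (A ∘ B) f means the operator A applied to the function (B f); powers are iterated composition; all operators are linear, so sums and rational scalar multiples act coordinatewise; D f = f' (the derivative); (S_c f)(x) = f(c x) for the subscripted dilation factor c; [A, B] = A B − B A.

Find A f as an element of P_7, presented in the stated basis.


S_{2} f = 144x^6 + (224/3)x^5 - 3x^2
(-S_{2}) f = -144x^6 - (224/3)x^5 + 3x^2
S_{-2} f = 144x^6 - (224/3)x^5 - 3x^2
D S_{-2} f = 864x^5 - (1120/3)x^4 - 6x
D f = (27/2)x^5 + (35/3)x^4 - (3/2)x
S_{-2} D f = -432x^5 + (560/3)x^4 + 3x
[D, S_{-2}] f = 1296x^5 - 560x^4 - 9x
(-S_{2} + [D, S_{-2}]) f = -144x^6 + (3664/3)x^5 - 560x^4 + 3x^2 - 9x

g(x) = -144x^6 + (3664/3)x^5 - 560x^4 + 3x^2 - 9x


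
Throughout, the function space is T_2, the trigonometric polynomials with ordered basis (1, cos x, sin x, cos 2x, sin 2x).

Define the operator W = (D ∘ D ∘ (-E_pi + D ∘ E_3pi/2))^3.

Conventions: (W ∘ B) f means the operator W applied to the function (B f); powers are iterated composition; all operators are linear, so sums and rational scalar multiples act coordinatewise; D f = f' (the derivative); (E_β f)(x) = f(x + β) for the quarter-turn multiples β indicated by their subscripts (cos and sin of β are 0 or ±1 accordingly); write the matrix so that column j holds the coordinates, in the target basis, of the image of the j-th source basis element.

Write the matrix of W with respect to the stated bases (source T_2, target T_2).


image of 1: 0
image of cos x: -8cos x
image of sin x: -8sin x
image of cos 2x: -704cos 2x + 128sin 2x
image of sin 2x: -128cos 2x - 704sin 2x
each image's coordinates form column j of the matrix

the matrix is [[0, 0, 0, 0, 0]; [0, -8, 0, 0, 0]; [0, 0, -8, 0, 0]; [0, 0, 0, -704, -128]; [0, 0, 0, 128, -704]] (rows listed top to bottom)


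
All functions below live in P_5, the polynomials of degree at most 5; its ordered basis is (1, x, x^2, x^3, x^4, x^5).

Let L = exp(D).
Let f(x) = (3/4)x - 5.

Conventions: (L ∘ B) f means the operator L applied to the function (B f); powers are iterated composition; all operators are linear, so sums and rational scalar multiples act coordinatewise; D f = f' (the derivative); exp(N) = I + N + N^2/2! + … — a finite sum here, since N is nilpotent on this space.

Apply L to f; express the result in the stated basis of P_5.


order-1 term: 3/4
the series for exp(D) f terminates at order 1
exp(D) f = (3/4)x - 17/4

the image equals g(x) = (3/4)x - 17/4


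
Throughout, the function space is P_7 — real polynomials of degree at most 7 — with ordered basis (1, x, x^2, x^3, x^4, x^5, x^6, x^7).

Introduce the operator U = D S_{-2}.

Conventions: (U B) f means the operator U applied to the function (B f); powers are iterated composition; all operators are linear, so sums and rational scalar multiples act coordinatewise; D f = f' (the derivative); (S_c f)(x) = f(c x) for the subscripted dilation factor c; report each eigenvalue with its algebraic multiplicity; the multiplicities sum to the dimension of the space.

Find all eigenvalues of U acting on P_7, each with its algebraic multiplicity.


image of 1: 0
image of x: -2
image of x^2: 8x
image of x^3: -24x^2
image of x^4: 64x^3
image of x^5: -160x^4
image of x^6: 384x^5
image of x^7: -896x^6
the matrix is upper triangular; its diagonal is (0, 0, 0, 0, 0, 0, 0, 0)
for a triangular matrix the eigenvalues are the diagonal entries, with algebraic multiplicity their repetition count

λ = 0 (multiplicity 8)


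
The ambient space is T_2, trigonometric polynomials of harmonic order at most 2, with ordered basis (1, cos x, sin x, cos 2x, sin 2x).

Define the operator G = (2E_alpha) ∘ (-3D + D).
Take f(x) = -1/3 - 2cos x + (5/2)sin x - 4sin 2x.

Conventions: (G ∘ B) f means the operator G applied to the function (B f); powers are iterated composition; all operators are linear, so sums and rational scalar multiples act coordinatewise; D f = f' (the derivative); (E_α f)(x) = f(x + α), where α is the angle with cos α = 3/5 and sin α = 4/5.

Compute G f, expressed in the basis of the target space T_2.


D f = (5/2)cos x + 2sin x - 8cos 2x
(-3D) f = -(15/2)cos x - 6sin x + 24cos 2x
D f = (5/2)cos x + 2sin x - 8cos 2x
(-3D + D) f = -5cos x - 4sin x + 16cos 2x
E_alpha (-3D + D) f = -(31/5)cos x + (8/5)sin x - (112/25)cos 2x - (384/25)sin 2x
(2E_alpha) (-3D + D) f = -(62/5)cos x + (16/5)sin x - (224/25)cos 2x - (768/25)sin 2x

the image equals g(x) = -(62/5)cos x + (16/5)sin x - (224/25)cos 2x - (768/25)sin 2x


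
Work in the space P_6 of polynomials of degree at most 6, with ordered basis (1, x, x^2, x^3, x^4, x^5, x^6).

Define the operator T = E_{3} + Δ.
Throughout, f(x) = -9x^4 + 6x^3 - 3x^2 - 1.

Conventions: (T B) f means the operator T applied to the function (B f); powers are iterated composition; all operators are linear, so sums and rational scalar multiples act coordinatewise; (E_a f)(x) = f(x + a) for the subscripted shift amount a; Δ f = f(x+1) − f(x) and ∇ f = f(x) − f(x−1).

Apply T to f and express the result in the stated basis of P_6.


g(x) = -9x^4 - 138x^3 - 471x^2 - 852x - 601

E_{3} f = -9x^4 - 102x^3 - 435x^2 - 828x - 595
Δ f = -36x^3 - 36x^2 - 24x - 6
(E_{3} + Δ) f = -9x^4 - 138x^3 - 471x^2 - 852x - 601


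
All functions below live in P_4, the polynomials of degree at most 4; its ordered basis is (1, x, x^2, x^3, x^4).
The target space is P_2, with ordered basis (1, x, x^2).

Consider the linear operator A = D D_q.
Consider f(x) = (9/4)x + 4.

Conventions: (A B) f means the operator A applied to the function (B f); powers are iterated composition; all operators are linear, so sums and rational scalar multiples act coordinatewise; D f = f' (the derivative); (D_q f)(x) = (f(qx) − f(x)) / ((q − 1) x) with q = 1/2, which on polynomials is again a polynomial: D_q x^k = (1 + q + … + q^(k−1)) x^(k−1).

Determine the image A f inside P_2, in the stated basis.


D_q f = 9/4
D D_q f = 0

g(x) = 0


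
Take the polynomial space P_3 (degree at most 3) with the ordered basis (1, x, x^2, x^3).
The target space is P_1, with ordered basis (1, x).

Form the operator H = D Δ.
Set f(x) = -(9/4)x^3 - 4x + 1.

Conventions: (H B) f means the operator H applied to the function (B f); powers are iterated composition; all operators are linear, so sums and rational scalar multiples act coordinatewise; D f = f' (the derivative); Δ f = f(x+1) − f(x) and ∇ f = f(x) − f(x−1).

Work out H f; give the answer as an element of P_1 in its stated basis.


Δ f = -(27/4)x^2 - (27/4)x - 25/4
D Δ f = -(27/2)x - 27/4

the image equals g(x) = -(27/2)x - 27/4


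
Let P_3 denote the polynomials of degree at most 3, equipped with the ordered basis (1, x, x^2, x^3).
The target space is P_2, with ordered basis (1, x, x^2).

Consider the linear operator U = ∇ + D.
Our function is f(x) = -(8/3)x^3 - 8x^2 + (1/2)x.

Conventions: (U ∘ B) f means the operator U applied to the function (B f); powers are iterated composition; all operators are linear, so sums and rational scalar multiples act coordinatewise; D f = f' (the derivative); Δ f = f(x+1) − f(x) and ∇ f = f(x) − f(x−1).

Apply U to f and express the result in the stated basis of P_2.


∇ f = -8x^2 - 8x + 35/6
D f = -8x^2 - 16x + 1/2
(∇ + D) f = -16x^2 - 24x + 19/3

the image equals g(x) = -16x^2 - 24x + 19/3


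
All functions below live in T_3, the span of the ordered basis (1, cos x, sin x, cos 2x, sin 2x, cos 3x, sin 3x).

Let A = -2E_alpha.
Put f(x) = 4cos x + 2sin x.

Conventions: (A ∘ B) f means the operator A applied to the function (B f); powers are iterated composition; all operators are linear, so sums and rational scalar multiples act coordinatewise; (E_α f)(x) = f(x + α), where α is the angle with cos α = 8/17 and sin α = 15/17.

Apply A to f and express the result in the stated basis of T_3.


E_alpha f = (62/17)cos x - (44/17)sin x
(-2E_alpha) f = -(124/17)cos x + (88/17)sin x

g(x) = -(124/17)cos x + (88/17)sin x


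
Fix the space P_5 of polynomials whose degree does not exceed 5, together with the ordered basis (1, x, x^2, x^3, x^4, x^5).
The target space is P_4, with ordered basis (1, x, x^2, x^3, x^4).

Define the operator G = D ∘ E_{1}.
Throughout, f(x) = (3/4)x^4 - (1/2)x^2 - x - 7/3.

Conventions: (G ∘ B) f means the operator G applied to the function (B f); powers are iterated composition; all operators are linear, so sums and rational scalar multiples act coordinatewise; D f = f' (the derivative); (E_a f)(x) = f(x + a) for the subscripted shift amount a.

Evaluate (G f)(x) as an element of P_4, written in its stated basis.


E_{1} f = (3/4)x^4 + 3x^3 + 4x^2 + x - 37/12
D E_{1} f = 3x^3 + 9x^2 + 8x + 1

the result is g(x) = 3x^3 + 9x^2 + 8x + 1


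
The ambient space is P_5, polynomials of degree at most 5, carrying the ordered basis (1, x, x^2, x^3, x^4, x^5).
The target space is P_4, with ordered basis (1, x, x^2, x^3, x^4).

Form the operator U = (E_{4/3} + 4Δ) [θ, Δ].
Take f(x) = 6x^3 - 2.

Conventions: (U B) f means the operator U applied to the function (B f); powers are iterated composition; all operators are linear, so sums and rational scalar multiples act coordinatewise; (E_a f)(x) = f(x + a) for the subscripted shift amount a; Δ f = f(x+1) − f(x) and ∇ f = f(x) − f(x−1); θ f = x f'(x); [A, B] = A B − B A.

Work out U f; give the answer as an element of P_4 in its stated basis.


g(x) = -18x^2 - 228x - 314

Δ f = 18x^2 + 18x + 6
θ Δ f = 36x^2 + 18x
θ f = 18x^3
Δ θ f = 54x^2 + 54x + 18
[θ, Δ] f = -18x^2 - 36x - 18
E_{4/3} [θ, Δ] f = -18x^2 - 84x - 98
Δ [θ, Δ] f = -36x - 54
(4Δ) [θ, Δ] f = -144x - 216
(E_{4/3} + 4Δ) [θ, Δ] f = -18x^2 - 228x - 314


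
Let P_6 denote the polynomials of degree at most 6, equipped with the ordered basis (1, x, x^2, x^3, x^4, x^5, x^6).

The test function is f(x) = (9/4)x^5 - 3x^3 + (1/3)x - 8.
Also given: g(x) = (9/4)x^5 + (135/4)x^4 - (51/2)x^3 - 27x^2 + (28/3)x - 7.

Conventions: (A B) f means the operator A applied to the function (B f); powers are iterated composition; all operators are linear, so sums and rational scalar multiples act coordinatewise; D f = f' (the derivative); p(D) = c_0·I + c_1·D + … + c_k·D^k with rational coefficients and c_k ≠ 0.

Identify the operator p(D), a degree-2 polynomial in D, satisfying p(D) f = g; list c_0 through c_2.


D^0 f = (9/4)x^5 - 3x^3 + (1/3)x - 8
D^1 f = (45/4)x^4 - 9x^2 + 1/3
D^2 f = 45x^3 - 18x
matching coefficients of g against c_0 f + c_1 Df + … from the top degree down determines the c_i
solution: c_0 = 1, c_1 = 3, c_2 = -1/2

c_0 = 1, c_1 = 3, c_2 = -1/2


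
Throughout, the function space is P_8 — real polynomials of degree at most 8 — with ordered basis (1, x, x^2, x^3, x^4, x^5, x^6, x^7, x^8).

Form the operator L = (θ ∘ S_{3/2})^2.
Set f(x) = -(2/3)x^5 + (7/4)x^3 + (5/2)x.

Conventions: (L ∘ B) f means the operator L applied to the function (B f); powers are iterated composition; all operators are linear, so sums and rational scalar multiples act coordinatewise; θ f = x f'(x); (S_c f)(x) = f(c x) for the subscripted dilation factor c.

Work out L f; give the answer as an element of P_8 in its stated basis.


the image equals g(x) = -(492075/512)x^5 + (45927/256)x^3 + (45/8)x

S_{3/2} f = -(81/16)x^5 + (189/32)x^3 + (15/4)x
θ S_{3/2} f = -(405/16)x^5 + (567/32)x^3 + (15/4)x
S_{3/2} (θ ∘ S_{3/2}) f = -(98415/512)x^5 + (15309/256)x^3 + (45/8)x
θ S_{3/2} (θ ∘ S_{3/2}) f = -(492075/512)x^5 + (45927/256)x^3 + (45/8)x


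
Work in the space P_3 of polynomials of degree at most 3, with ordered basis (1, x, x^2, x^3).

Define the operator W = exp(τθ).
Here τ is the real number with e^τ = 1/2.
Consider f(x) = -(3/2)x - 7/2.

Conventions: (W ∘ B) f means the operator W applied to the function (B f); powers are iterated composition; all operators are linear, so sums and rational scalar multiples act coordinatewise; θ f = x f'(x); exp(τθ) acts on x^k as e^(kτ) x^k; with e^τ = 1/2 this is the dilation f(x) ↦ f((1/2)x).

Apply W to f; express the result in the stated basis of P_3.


exp(τθ) x^k = e^(kτ) x^k; with e^τ = 1/2 this sends x^k to (1/2)^k x^k
x ↦ 1/2 x
applying this coordinatewise to f: exp(τθ) f = -(3/4)x - 7/2

the image equals g(x) = -(3/4)x - 7/2


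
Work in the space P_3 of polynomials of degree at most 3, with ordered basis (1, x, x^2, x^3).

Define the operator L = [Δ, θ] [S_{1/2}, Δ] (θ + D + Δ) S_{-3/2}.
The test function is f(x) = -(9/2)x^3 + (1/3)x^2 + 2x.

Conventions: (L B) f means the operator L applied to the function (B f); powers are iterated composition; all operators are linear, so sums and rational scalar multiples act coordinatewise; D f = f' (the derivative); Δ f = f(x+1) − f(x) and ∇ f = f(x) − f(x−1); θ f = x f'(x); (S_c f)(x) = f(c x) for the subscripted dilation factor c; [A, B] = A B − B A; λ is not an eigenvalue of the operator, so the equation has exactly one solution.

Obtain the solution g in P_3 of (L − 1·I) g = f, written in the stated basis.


write g with unknown coordinates in the stated basis and equate coefficients in (L − 1·I) g = f
solving from the highest basis element down gives g = (9/2)x^3 - (1/3)x^2 - (2315/64)x - 16863/128
check: L g = -(2187/64)x - 16863/128
so L g − 1·g = -(9/2)x^3 + (1/3)x^2 + 2x = f ✓

the image equals g(x) = (9/2)x^3 - (1/3)x^2 - (2315/64)x - 16863/128


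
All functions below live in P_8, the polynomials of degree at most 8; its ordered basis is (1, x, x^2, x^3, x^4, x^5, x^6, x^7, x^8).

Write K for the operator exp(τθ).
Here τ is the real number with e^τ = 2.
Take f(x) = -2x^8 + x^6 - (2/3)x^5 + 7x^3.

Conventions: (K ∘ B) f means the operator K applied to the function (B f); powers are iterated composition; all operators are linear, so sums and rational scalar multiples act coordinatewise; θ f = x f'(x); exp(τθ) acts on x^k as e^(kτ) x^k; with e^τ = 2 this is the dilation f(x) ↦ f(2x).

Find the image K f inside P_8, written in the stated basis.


exp(τθ) x^k = e^(kτ) x^k; with e^τ = 2 this sends x^k to 2^k x^k
x^3 ↦ 8 x^3
x^5 ↦ 32 x^5
x^6 ↦ 64 x^6
x^8 ↦ 256 x^8
applying this coordinatewise to f: exp(τθ) f = -512x^8 + 64x^6 - (64/3)x^5 + 56x^3

the image equals g(x) = -512x^8 + 64x^6 - (64/3)x^5 + 56x^3


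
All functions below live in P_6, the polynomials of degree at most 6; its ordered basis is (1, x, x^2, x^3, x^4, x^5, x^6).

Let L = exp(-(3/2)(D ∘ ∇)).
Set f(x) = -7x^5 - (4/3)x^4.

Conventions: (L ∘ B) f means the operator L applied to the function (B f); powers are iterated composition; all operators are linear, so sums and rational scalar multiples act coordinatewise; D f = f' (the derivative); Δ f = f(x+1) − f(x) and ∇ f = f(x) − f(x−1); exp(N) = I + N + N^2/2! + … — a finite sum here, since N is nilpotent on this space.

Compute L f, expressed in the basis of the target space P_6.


order-1 term: 210x^3 - 291x^2 + 186x - 89/2
order-2 term: -945x + 909
the series for exp(-(3/2)(D ∘ ∇)) f terminates at order 2
exp(-(3/2)(D ∘ ∇)) f = -7x^5 - (4/3)x^4 + 210x^3 - 291x^2 - 759x + 1729/2

the result is g(x) = -7x^5 - (4/3)x^4 + 210x^3 - 291x^2 - 759x + 1729/2


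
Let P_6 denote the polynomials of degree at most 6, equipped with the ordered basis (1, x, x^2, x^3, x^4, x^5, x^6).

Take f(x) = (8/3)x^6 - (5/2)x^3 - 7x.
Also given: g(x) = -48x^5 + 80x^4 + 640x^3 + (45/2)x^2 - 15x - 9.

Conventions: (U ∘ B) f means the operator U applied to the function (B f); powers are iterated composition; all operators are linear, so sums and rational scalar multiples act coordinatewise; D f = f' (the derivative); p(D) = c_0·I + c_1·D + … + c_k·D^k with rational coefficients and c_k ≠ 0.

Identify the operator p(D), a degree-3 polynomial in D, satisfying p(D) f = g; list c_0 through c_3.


p(D) = -3·D + D^2 + 2·D^3, i.e. c_0 = 0, c_1 = -3, c_2 = 1, c_3 = 2

D^0 f = (8/3)x^6 - (5/2)x^3 - 7x
D^1 f = 16x^5 - (15/2)x^2 - 7
D^2 f = 80x^4 - 15x
D^3 f = 320x^3 - 15
matching coefficients of g against c_0 f + c_1 Df + … from the top degree down determines the c_i
solution: c_0 = 0, c_1 = -3, c_2 = 1, c_3 = 2


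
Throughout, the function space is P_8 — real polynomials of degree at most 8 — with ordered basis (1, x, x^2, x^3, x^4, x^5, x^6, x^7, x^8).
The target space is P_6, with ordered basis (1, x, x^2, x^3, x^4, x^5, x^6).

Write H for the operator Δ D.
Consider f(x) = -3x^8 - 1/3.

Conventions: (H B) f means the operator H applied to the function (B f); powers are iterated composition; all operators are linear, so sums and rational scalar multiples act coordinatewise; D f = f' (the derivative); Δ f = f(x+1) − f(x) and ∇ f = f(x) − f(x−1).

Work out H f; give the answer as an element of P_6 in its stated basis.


g(x) = -168x^6 - 504x^5 - 840x^4 - 840x^3 - 504x^2 - 168x - 24

D f = -24x^7
Δ D f = -168x^6 - 504x^5 - 840x^4 - 840x^3 - 504x^2 - 168x - 24


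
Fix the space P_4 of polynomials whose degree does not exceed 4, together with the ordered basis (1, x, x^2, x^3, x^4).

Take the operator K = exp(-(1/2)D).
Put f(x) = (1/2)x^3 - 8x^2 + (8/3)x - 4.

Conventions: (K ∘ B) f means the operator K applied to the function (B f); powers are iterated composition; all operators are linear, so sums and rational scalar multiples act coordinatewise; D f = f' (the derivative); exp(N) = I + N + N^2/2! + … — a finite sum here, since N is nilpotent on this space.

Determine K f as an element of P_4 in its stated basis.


g(x) = (1/2)x^3 - (35/4)x^2 + (265/24)x - 355/48

order-1 term: -(3/4)x^2 + 8x - 4/3
order-2 term: (3/8)x - 2
order-3 term: -1/16
the series for exp(-(1/2)D) f terminates at order 3
exp(-(1/2)D) f = (1/2)x^3 - (35/4)x^2 + (265/24)x - 355/48


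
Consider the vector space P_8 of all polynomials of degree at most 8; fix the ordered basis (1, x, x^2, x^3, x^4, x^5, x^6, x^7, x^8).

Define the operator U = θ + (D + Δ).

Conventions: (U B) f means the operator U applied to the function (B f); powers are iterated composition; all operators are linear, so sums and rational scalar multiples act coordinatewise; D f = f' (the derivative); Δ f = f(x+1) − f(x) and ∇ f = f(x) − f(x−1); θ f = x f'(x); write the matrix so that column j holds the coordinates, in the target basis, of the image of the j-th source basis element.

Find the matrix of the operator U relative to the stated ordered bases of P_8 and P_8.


image of 1: 0
image of x: x + 2
image of x^2: 2x^2 + 4x + 1
image of x^3: 3x^3 + 6x^2 + 3x + 1
image of x^4: 4x^4 + 8x^3 + 6x^2 + 4x + 1
image of x^5: 5x^5 + 10x^4 + 10x^3 + 10x^2 + 5x + 1
image of x^6: 6x^6 + 12x^5 + 15x^4 + 20x^3 + 15x^2 + 6x + 1
image of x^7: 7x^7 + 14x^6 + 21x^5 + 35x^4 + 35x^3 + 21x^2 + 7x + 1
image of x^8: 8x^8 + 16x^7 + 28x^6 + 56x^5 + 70x^4 + 56x^3 + 28x^2 + 8x + 1
each image's coordinates form column j of the matrix

the matrix is [[0, 2, 1, 1, 1, 1, 1, 1, 1]; [0, 1, 4, 3, 4, 5, 6, 7, 8]; [0, 0, 2, 6, 6, 10, 15, 21, 28]; [0, 0, 0, 3, 8, 10, 20, 35, 56]; [0, 0, 0, 0, 4, 10, 15, 35, 70]; [0, 0, 0, 0, 0, 5, 12, 21, 56]; [0, 0, 0, 0, 0, 0, 6, 14, 28]; [0, 0, 0, 0, 0, 0, 0, 7, 16]; [0, 0, 0, 0, 0, 0, 0, 0, 8]] (rows listed top to bottom)


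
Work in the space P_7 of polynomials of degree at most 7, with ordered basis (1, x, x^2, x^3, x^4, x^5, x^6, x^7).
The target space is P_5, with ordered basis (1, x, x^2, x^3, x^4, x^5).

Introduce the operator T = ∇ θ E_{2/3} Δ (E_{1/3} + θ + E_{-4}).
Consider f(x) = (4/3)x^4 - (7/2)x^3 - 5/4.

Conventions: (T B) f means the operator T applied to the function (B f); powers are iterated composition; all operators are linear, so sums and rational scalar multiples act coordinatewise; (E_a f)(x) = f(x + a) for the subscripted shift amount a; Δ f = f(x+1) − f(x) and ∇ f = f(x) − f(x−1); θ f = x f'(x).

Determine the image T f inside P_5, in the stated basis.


E_{1/3} f = (4/3)x^4 - (31/18)x^3 - (47/18)x^2 - (157/162)x - 1325/972
θ f = (16/3)x^4 - (21/2)x^3
E_{-4} f = (4/3)x^4 - (149/6)x^3 + 170x^2 - (1528/3)x + 6769/12
(E_{1/3} + θ + E_{-4}) f = 8x^4 - (667/18)x^3 + (3013/18)x^2 - (82669/162)x + 136741/243
Δ (E_{1/3} + θ + E_{-4}) f = 32x^3 - (379/6)x^2 + (4601/18)x - 60259/162
E_{2/3} Δ (E_{1/3} + θ + E_{-4}) f = 32x^3 + (5/6)x^2 + (3853/18)x - 35665/162
θ E_{2/3} Δ (E_{1/3} + θ + E_{-4}) f = 96x^3 + (5/3)x^2 + (3853/18)x
∇ θ E_{2/3} Δ (E_{1/3} + θ + E_{-4}) f = 288x^2 - (854/3)x + 5551/18

the image equals g(x) = 288x^2 - (854/3)x + 5551/18


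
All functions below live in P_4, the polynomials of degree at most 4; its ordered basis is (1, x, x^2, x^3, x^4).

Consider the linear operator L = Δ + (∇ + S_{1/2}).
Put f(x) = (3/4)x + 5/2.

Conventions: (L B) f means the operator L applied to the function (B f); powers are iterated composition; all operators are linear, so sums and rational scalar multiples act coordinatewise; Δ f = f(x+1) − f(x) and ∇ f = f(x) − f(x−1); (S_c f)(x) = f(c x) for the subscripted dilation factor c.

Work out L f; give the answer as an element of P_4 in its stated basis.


the result is g(x) = (3/8)x + 4

Δ f = 3/4
∇ f = 3/4
S_{1/2} f = (3/8)x + 5/2
(∇ + S_{1/2}) f = (3/8)x + 13/4
(Δ + (∇ + S_{1/2})) f = (3/8)x + 4


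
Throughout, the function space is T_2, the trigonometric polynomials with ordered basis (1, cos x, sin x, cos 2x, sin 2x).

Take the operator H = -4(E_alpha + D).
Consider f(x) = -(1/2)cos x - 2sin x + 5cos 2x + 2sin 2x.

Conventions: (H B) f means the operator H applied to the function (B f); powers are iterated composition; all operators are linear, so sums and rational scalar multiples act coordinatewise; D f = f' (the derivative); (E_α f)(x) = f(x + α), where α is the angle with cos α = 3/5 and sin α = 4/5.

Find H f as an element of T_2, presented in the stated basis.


the image equals g(x) = (78/5)cos x + (6/5)sin x - (452/25)cos 2x + (1536/25)sin 2x

E_alpha f = -(19/10)cos x - (4/5)sin x + (13/25)cos 2x - (134/25)sin 2x
D f = -2cos x + (1/2)sin x + 4cos 2x - 10sin 2x
(E_alpha + D) f = -(39/10)cos x - (3/10)sin x + (113/25)cos 2x - (384/25)sin 2x
(-4(E_alpha + D)) f = (78/5)cos x + (6/5)sin x - (452/25)cos 2x + (1536/25)sin 2x


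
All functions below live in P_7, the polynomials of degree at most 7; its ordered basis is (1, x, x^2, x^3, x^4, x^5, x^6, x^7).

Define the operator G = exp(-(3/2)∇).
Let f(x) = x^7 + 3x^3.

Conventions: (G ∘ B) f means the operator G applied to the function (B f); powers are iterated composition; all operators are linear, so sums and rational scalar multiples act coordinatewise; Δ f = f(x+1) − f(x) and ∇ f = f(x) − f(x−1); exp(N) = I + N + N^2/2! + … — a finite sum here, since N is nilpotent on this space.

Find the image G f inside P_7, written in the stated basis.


order-1 term: -(21/2)x^6 + (63/2)x^5 - (105/2)x^4 + (105/2)x^3 - 45x^2 + 24x - 6
order-2 term: (189/4)x^5 - (945/4)x^4 + (2205/4)x^3 - (2835/4)x^2 + (1017/2)x - 162
order-3 term: -(945/8)x^4 + (2835/4)x^3 - (14175/8)x^2 + (8505/4)x - 1026
order-4 term: (2835/16)x^3 - (8505/8)x^2 + (36855/16)x - 14175/8
order-5 term: -(5103/32)x^2 + (25515/32)x - 8505/8
order-6 term: (5103/64)x - 15309/64
order-7 term: -2187/128
the series for exp(-(3/2)∇) f terminates at order 7
exp(-(3/2)∇) f = x^7 - (21/2)x^6 + (315/4)x^5 - (3255/8)x^4 + (23883/16)x^3 - (119943/32)x^2 + (373713/64)x - 548517/128

the image equals g(x) = x^7 - (21/2)x^6 + (315/4)x^5 - (3255/8)x^4 + (23883/16)x^3 - (119943/32)x^2 + (373713/64)x - 548517/128


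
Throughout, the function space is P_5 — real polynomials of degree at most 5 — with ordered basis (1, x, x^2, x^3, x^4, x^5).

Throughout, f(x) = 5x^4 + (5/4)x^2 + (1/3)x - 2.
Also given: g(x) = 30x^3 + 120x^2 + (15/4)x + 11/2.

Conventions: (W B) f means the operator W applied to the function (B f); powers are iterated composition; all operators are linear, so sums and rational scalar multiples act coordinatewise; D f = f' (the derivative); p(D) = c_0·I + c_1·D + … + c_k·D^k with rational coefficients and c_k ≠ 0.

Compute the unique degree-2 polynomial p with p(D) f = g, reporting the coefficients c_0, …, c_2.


p(D) = (3/2)·D + 2·D^2, i.e. c_0 = 0, c_1 = 3/2, c_2 = 2

D^0 f = 5x^4 + (5/4)x^2 + (1/3)x - 2
D^1 f = 20x^3 + (5/2)x + 1/3
D^2 f = 60x^2 + 5/2
matching coefficients of g against c_0 f + c_1 Df + … from the top degree down determines the c_i
solution: c_0 = 0, c_1 = 3/2, c_2 = 2


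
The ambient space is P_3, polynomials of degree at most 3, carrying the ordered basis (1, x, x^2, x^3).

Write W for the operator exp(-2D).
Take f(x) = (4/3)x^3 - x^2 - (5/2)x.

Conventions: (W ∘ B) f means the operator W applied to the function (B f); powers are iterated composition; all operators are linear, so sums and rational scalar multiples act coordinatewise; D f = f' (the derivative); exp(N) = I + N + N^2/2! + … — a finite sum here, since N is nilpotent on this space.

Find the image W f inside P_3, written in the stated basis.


the result is g(x) = (4/3)x^3 - 9x^2 + (35/2)x - 29/3

order-1 term: -8x^2 + 4x + 5
order-2 term: 16x - 4
order-3 term: -32/3
the series for exp(-2D) f terminates at order 3
exp(-2D) f = (4/3)x^3 - 9x^2 + (35/2)x - 29/3


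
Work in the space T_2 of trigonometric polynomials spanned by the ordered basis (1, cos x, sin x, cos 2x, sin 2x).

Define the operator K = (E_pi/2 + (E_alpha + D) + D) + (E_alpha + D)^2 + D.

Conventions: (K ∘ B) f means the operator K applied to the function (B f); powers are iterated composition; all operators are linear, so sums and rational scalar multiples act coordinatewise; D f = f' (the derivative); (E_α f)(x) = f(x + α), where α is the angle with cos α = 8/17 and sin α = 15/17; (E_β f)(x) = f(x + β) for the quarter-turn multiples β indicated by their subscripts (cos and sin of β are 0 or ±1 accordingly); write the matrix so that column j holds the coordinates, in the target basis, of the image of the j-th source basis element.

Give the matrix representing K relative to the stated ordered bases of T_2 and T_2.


the matrix is [[3, 0, 0, 0, 0]; [0, -824/289, 1923/289, 0, 0]; [0, -1923/289, -824/289, 0, 0]; [0, 0, 0, -773253/83521, 307090/83521]; [0, 0, 0, -307090/83521, -773253/83521]] (rows listed top to bottom)

image of 1: 3
image of cos x: -(824/289)cos x - (1923/289)sin x
image of sin x: (1923/289)cos x - (824/289)sin x
image of cos 2x: -(773253/83521)cos 2x - (307090/83521)sin 2x
image of sin 2x: (307090/83521)cos 2x - (773253/83521)sin 2x
each image's coordinates form column j of the matrix
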